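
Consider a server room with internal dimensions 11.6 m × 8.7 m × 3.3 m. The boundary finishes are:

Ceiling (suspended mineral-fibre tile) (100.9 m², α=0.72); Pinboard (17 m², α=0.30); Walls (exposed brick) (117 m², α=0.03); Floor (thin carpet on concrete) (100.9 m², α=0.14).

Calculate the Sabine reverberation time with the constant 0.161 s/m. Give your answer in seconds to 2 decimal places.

0.56 seconds

Total absorption A = 100.9·0.72 + 17·0.30 + 117·0.03 + 100.9·0.14
  = 72.648 + 5.100 + 3.510 + 14.126 = 95.384 m² sabins.
V = 11.6·8.7·3.3 = 333.036 m³.
T = 0.161 V/A = 0.161·333.036/95.384 = 0.56 s.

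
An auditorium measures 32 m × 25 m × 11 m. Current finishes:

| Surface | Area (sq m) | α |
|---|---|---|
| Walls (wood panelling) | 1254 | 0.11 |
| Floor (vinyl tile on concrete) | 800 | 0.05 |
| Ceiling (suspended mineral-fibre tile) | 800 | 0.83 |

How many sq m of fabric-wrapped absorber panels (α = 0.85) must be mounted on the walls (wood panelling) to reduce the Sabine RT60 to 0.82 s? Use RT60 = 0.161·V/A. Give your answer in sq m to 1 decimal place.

Equivalent absorption area: A₁ = 1254*0.11 + 800*0.05 + 800*0.83 = 841.940 sq m.
V = 8800 m³. Target absorption A₂ = 0.161 × 8800 / 0.82 = 1727.805 sabins.
Absorption to add: 1727.805 − 841.940 = 885.865 sabins.
Each sq m of panel replacing the walls (wood panelling) adds (0.85 − 0.11) = 0.74 sabins.
Area = ΔA/Δα = 885.865/0.74 = 1197.1 sq m.

1197.1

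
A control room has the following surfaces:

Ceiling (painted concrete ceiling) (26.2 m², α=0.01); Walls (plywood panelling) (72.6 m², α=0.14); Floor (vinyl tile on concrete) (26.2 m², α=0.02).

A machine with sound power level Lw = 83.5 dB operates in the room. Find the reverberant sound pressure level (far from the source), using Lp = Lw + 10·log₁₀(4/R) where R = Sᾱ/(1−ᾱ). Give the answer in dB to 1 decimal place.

Σ(Sᵢαᵢ) = 26.2·0.01 + 72.6·0.14 + 26.2·0.02 = 10.950; total area S = 125.0 m².
ᾱ = 10.950/125.0 = 0.0876; R = Sᾱ/(1−ᾱ) = 10.950/(1−0.0876) = 12.001 m².
Lp = Lw + 10 log₁₀(4/R) = 83.5 -4.77 = 78.7 dB.

78.7 dB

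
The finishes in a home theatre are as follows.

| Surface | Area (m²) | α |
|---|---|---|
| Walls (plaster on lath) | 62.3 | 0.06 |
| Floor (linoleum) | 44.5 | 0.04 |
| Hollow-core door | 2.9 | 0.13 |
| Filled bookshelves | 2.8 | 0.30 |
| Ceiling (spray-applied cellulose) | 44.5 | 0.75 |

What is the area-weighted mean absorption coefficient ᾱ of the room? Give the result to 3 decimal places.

Total surface area S = 157.0 m².
Σ(Sᵢαᵢ) = 62.3*0.06 + 44.5*0.04 + 2.9*0.13 + 2.8*0.30 + 44.5*0.75 = 40.110.
ᾱ = A/S = 0.255.

0.255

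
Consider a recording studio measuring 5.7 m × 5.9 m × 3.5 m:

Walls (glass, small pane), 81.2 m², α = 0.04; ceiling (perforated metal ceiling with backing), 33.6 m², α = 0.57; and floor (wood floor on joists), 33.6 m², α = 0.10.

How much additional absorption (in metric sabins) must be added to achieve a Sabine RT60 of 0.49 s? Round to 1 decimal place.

12.9 sabins

Equivalent absorption area: A₁ = 81.2·0.04 + 33.6·0.57 + 33.6·0.10 = 25.760 m².
V = 117.705 m³. Required absorption A₂ = 0.161 × 117.705 / 0.49 = 38.675 sabins.
Additional absorption ΔA = 38.675 − 25.760 = 12.9 sabins.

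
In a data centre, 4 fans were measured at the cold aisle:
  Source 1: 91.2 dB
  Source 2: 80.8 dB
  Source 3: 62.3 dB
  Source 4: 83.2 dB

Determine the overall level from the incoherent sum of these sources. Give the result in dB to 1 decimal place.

Sum in the linear (power) domain: Σ 10^(Lᵢ/10) = 10^(91.2/10) + 10^(80.8/10) + 10^(62.3/10) + 10^(83.2/10) = 1.649e+09.
L_total = 10·log₁₀(1.649e+09) = 92.2 dB.

92.2 dB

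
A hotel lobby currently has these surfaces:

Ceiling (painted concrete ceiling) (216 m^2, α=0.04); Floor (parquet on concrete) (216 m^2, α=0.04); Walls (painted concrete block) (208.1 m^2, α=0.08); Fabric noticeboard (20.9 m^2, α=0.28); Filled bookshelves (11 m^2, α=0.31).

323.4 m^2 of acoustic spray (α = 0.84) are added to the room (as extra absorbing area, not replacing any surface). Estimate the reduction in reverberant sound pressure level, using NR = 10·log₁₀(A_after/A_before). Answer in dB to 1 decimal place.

Equivalent absorption area: A_before = 216·0.04 + 216·0.04 + 208.1·0.08 + 20.9·0.28 + 11·0.31 = 43.190 m^2.
Added absorption = 323.4 × 0.84 = 271.656 sabins.
A_after = 43.190 + 271.656 = 314.846 sabins.
Reduction = 10 log₁₀(A_after/A_before) = 10 log₁₀(7.2898) = 8.6 dB.

8.6 dB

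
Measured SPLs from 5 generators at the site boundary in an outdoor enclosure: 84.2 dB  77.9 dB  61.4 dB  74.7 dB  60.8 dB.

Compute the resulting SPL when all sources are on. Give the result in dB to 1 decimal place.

85.5 dB

Σ 10^(Lᵢ/10) = 3.568e+08.
Back to dB: 10·log₁₀ Σ = 85.5 dB.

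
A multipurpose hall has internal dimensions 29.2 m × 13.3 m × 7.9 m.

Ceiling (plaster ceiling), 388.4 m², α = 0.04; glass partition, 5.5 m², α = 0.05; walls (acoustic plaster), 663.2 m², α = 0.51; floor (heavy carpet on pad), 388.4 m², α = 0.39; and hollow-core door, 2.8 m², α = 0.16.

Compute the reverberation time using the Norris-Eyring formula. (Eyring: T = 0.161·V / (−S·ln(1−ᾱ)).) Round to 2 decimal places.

Total surface area S = 388.4 + 5.5 + 663.2 + 388.4 + 2.8 = 1448.3 m².
Absorption A = 388.4·0.04 + 5.5·0.05 + 663.2·0.51 + 388.4·0.39 + 2.8·0.16 = 505.967 sabins.
Mean coefficient ᾱ = A/S = 0.3494.
−S·ln(1−ᾱ) = −1448.3 × ln(1 − 0.3494) = 622.567.
V = 29.2 × 13.3 × 7.9 = 3068.044 m³.
T = 0.161·V/[−S·ln(1−ᾱ)] = 0.161·3068.044/622.567 = 0.79 s.

0.79 seconds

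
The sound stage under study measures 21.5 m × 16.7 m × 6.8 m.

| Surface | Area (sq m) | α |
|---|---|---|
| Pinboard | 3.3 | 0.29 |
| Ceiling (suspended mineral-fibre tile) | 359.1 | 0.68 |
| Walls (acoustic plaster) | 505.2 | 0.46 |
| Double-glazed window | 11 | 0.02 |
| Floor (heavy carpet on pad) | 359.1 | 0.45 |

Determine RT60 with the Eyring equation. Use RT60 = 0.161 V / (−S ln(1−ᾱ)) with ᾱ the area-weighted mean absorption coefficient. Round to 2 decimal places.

Total surface area S = 3.3 + 359.1 + 505.2 + 11 + 359.1 = 1237.7 sq m.
Σ(Sᵢαᵢ) = 3.3·0.29 + 359.1·0.68 + 505.2·0.46 + 11·0.02 + 359.1·0.45 = 639.352.
Mean coefficient ᾱ = A/S = 0.5166.
−S·ln(1−ᾱ) = −1237.7 × ln(1 − 0.5166) = 899.698.
V = 21.5 × 16.7 × 6.8 = 2441.54 m³.
RT60 = 0.161 × 2441.54 / 899.698 = 0.44 s.

0.44 seconds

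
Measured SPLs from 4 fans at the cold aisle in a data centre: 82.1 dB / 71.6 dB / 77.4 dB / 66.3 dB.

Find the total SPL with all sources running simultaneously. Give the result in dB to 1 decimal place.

Sum in the linear (power) domain: Σ 10^(Lᵢ/10) = 10^(82.1/10) + 10^(71.6/10) + 10^(77.4/10) + 10^(66.3/10) = 2.359e+08.
L_total = 10·log₁₀(2.359e+08) = 83.7 dB.

83.7 dB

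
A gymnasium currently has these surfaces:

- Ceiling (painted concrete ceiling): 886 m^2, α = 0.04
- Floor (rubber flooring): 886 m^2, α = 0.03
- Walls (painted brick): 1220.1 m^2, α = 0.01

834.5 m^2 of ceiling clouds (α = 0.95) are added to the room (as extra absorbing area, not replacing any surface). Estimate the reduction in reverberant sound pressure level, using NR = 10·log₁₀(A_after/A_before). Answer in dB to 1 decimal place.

10.7 dB

A_before = Σ Sᵢαᵢ = 886*0.04 + 886*0.03 + 1220.1*0.01 = 74.221 sabins.
Treatment contributes 834.5·0.95 = 792.775 sabins.
New total A_after = 866.996 sabins.
NR = 10·log₁₀(866.996/74.221) = 10.7 dB.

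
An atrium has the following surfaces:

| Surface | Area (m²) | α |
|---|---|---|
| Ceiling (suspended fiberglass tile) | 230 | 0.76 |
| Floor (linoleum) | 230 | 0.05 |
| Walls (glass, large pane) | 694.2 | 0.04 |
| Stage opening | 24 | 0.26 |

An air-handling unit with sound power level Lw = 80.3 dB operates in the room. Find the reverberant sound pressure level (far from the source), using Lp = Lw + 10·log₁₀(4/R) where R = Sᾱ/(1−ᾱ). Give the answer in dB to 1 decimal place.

Σ(Sᵢαᵢ) = 230·0.76 + 230·0.05 + 694.2·0.04 + 24·0.26 = 220.308; total area S = 1178.2 m².
ᾱ = 220.308/1178.2 = 0.1870; R = Sᾱ/(1−ᾱ) = 220.308/(1−0.1870) = 270.982 m².
Lp = 80.3 + 10·log₁₀(4/270.982) = 80.3 + (-18.31) = 62.0 dB.

62.0 dB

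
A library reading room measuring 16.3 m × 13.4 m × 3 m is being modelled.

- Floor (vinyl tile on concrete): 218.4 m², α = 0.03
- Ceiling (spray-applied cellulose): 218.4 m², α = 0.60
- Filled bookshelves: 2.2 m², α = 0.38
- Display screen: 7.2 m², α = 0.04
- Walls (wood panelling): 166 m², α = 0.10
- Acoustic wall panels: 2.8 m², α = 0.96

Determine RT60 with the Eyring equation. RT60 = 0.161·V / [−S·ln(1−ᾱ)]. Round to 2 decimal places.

0.58 s

Total surface area S = 218.4 + 218.4 + 2.2 + 7.2 + 166 + 2.8 = 615.0 m².
Absorption A = 218.4·0.03 + 218.4·0.60 + 2.2·0.38 + 7.2·0.04 + 166·0.10 + 2.8·0.96 = 158.004 sabins.
Mean coefficient ᾱ = A/S = 0.2569.
−S·ln(1−ᾱ) = −615.0 × ln(1 − 0.2569) = 182.609.
V = 16.3 × 13.4 × 3 = 655.26 m³.
RT60 = 0.161 × 655.26 / 182.609 = 0.58 s.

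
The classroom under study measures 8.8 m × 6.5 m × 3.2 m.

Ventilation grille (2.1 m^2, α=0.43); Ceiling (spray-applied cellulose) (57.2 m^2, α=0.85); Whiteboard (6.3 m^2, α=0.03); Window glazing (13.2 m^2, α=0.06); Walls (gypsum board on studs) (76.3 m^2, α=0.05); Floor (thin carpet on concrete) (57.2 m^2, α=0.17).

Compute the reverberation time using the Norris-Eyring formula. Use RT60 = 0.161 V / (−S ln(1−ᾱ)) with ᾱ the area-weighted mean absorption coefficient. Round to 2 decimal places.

0.39 sec

Total surface area S = 2.1 + 57.2 + 6.3 + 13.2 + 76.3 + 57.2 = 212.3 m^2.
Absorption A = 2.1×0.43 + 57.2×0.85 + 6.3×0.03 + 13.2×0.06 + 76.3×0.05 + 57.2×0.17 = 64.043 sabins.
Mean coefficient ᾱ = A/S = 0.3017.
Eyring denominator: −S ln(1−ᾱ) = 76.238.
V = 8.8 × 6.5 × 3.2 = 183.04 m³.
RT60 = 0.161 × 183.04 / 76.238 = 0.39 s.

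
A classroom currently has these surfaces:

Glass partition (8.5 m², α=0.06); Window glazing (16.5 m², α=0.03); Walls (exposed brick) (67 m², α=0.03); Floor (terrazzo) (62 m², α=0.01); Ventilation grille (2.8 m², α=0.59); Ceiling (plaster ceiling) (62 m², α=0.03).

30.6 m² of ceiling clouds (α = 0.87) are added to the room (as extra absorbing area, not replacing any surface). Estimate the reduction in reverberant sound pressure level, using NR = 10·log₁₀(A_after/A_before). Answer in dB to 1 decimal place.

6.7 dB

Summing Sᵢαᵢ: 0.510 + 0.495 + 2.010 + 0.620 + 1.652 + 1.860 → A_before = 7.147 sabins.
Added absorption = 30.6 × 0.87 = 26.622 sabins.
A_after = 7.147 + 26.622 = 33.769 sabins.
NR = 10·log₁₀(33.769/7.147) = 6.7 dB.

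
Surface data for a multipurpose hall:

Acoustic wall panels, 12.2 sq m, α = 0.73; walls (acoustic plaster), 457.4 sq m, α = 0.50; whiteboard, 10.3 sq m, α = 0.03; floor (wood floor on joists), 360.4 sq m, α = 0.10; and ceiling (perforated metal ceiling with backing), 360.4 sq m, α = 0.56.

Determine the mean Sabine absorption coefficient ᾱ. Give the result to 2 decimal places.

0.40

Total surface area S = 1200.7 sq m.
Weighted sum Σ Sα = 475.779.
ᾱ = A/S = 0.40.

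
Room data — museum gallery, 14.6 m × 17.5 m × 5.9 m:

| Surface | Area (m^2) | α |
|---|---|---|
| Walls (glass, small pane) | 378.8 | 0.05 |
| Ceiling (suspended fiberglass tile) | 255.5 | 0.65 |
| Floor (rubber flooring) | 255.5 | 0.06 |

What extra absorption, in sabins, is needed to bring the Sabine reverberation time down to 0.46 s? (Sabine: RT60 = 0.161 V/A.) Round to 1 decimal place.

327.3 sabins

Total absorption A₁ = 378.8×0.05 + 255.5×0.65 + 255.5×0.06
  = 18.940 + 166.075 + 15.330 = 200.345 m^2 sabins.
Target A₂ = 0.161·1507.45/0.46 = 527.607 sabins (V = 1507.45 m³).
Additional absorption ΔA = 527.607 − 200.345 = 327.3 sabins.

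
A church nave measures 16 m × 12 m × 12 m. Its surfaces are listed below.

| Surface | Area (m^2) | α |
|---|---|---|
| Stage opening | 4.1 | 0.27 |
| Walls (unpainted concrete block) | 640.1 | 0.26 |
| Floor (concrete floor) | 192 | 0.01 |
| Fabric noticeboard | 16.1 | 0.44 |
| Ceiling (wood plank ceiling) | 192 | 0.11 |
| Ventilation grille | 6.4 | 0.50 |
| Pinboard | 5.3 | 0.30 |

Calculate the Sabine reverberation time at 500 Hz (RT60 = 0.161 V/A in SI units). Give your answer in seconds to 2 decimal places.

Summing Sᵢαᵢ: 1.107 + 166.426 + 1.920 + 7.084 + 21.120 + 3.200 + 1.590 → A = 202.447 sabins.
Volume V = 16 × 12 × 12 = 2304 m³.
Sabine: RT60 = 0.161 × 2304 / 202.447 = 1.83 s.

1.83 s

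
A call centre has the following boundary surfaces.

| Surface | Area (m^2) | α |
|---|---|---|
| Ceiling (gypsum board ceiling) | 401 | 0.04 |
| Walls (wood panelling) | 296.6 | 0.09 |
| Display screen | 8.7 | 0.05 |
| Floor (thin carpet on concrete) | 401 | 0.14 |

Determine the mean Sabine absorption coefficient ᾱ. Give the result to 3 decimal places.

S = Σ Sᵢ = 401 + 296.6 + 8.7 + 401 = 1107.3 m^2.
A = 401×0.04 + 296.6×0.09 + 8.7×0.05 + 401×0.14 = 99.309 sabins.
ᾱ = 99.309 / 1107.3 = 0.090.

0.090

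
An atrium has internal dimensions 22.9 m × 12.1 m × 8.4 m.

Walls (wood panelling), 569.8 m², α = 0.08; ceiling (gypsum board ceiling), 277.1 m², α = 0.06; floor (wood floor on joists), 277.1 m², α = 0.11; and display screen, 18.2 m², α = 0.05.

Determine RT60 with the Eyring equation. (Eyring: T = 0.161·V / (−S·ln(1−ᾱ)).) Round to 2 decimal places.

S = Σ Sᵢ = 1142.2 m².
Absorption A = 569.8·0.08 + 277.1·0.06 + 277.1·0.11 + 18.2·0.05 = 93.601 sabins.
ᾱ = 93.601 / 1142.2 = 0.0819.
−S·ln(1−ᾱ) = −1142.2 × ln(1 − 0.0819) = 97.600.
V = 22.9 × 12.1 × 8.4 = 2327.556 m³.
T = 0.161·V/[−S·ln(1−ᾱ)] = 0.161·2327.556/97.600 = 3.84 s.

3.84 s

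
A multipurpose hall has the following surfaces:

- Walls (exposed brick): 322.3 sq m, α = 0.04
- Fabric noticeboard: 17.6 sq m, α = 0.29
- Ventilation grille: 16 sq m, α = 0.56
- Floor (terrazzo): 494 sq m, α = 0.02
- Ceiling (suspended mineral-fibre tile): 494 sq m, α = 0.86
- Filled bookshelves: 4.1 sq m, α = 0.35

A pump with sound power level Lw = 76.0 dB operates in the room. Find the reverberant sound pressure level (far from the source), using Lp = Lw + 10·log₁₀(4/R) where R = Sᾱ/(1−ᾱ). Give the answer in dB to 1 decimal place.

53.5 dB

A = 463.111 sabins; S = 1348.0 sq m.
ᾱ = 463.111/1348.0 = 0.3436; R = Sᾱ/(1−ᾱ) = 463.111/(1−0.3436) = 705.532 sq m.
Lp = Lw + 10 log₁₀(4/R) = 76.0 -22.46 = 53.5 dB.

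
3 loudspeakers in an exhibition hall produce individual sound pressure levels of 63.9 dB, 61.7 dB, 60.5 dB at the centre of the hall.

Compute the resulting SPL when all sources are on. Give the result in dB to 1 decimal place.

67.0 dB

Converting to relative power and adding: 10^(63.9/10) + 10^(61.7/10) + 10^(60.5/10) = 5.056e+06.
Combined level = 10 log₁₀(5.056e+06) = 67.0 dB.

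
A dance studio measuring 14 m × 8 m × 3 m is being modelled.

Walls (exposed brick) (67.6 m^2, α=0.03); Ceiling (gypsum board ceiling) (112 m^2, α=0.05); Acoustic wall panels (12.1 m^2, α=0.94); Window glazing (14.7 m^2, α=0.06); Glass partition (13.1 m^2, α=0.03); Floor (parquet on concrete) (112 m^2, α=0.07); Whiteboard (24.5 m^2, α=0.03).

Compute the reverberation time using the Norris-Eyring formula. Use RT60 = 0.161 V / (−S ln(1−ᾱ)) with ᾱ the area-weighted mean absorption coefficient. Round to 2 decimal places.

1.80 sec

Total surface area S = 67.6 + 112 + 12.1 + 14.7 + 13.1 + 112 + 24.5 = 356.0 m^2.
Absorption A = 67.6·0.03 + 112·0.05 + 12.1·0.94 + 14.7·0.06 + 13.1·0.03 + 112·0.07 + 24.5·0.03 = 28.852 sabins.
Mean coefficient ᾱ = A/S = 0.0810.
Eyring denominator: −S ln(1−ᾱ) = 30.071.
V = 14 × 8 × 3 = 336 m³.
RT60 = 0.161 × 336 / 30.071 = 1.80 s.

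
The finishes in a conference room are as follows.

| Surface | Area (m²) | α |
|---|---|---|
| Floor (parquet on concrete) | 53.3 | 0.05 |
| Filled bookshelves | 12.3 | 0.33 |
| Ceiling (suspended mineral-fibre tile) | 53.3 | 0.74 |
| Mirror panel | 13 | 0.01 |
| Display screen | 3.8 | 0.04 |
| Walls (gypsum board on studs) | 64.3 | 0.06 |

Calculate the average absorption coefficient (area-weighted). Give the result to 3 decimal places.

0.252

Total surface area S = 200.0 m².
Weighted sum Σ Sα = 50.306.
ᾱ = A/S = 0.252.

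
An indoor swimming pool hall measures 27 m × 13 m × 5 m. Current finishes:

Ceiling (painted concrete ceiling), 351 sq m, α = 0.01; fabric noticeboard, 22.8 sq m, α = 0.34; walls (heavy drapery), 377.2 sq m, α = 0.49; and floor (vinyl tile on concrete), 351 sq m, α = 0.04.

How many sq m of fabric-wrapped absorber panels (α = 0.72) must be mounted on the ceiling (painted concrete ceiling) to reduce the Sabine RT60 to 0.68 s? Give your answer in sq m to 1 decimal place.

289.3

Summing Sᵢαᵢ: 3.510 + 7.752 + 184.828 + 14.040 → A₁ = 210.130 sabins.
V = 1755 m³. Target absorption A₂ = 0.161 × 1755 / 0.68 = 415.522 sabins.
ΔA needed = 415.522 − 210.130 = 205.392 sabins.
Each sq m of panel replacing the ceiling (painted concrete ceiling) adds (0.72 − 0.01) = 0.71 sabins.
Area = ΔA/Δα = 205.392/0.71 = 289.3 sq m.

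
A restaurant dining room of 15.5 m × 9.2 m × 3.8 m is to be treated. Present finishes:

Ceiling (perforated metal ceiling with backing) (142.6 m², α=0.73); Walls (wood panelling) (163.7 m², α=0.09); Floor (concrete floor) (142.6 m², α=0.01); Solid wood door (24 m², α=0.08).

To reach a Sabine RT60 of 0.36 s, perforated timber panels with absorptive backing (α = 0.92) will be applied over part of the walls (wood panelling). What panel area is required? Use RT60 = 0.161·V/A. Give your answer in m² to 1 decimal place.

Equivalent absorption area: A₁ = 142.6×0.73 + 163.7×0.09 + 142.6×0.01 + 24×0.08 = 122.177 m².
Required A₂ = 0.161·541.88/0.36 = 242.341 sabins.
ΔA needed = 242.341 − 122.177 = 120.164 sabins.
Each m² of panel replacing the walls (wood panelling) adds (0.92 − 0.09) = 0.83 sabins.
Panel area = 120.164 / 0.83 = 144.8 m².

144.8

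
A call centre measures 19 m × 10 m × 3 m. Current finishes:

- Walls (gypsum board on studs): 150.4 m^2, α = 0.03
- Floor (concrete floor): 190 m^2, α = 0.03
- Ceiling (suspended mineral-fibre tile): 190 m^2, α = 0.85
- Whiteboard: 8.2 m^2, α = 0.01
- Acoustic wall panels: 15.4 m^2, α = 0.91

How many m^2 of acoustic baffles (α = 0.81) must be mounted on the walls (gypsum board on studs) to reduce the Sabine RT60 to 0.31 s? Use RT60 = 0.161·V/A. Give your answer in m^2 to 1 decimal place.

141.3

Summing Sᵢαᵢ: 4.512 + 5.700 + 161.500 + 0.082 + 14.014 → A₁ = 185.808 sabins.
V = 570 m³. Target absorption A₂ = 0.161 × 570 / 0.31 = 296.032 sabins.
ΔA needed = 296.032 − 185.808 = 110.224 sabins.
Each m^2 of panel replacing the walls (gypsum board on studs) adds (0.81 − 0.03) = 0.78 sabins.
Area = ΔA/Δα = 110.224/0.78 = 141.3 m^2.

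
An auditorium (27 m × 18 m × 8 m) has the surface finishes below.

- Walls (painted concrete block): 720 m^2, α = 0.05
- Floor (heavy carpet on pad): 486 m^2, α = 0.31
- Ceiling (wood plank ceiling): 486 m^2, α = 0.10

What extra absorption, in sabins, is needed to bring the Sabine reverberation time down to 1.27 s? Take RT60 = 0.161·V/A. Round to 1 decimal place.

Equivalent absorption area: A₁ = 720*0.05 + 486*0.31 + 486*0.10 = 235.260 m^2.
For T = 1.27 s, need A₂ = 0.161·V/T = 0.161·3888/1.27 = 492.888 sabins.
Shortfall: 492.888 − 235.260 = 257.6 sabins.

257.6 sabins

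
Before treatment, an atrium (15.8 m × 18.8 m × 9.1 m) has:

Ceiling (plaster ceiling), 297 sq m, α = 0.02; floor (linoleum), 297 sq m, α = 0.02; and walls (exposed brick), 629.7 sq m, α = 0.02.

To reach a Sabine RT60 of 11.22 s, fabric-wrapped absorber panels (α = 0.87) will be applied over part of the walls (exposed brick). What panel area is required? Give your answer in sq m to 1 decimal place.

Summing Sᵢαᵢ: 5.940 + 5.940 + 12.594 → A₁ = 24.474 sabins.
Required A₂ = 0.161·2703.064/11.22 = 38.787 sabins.
Absorption to add: 38.787 − 24.474 = 14.313 sabins.
Each sq m of panel replacing the walls (exposed brick) adds (0.87 − 0.02) = 0.85 sabins.
Area = ΔA/Δα = 14.313/0.85 = 16.8 sq m.

16.8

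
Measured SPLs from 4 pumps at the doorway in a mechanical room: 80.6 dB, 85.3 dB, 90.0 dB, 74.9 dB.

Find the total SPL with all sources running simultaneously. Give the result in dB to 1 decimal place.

91.7 dB

Sum in the linear (power) domain: Σ 10^(Lᵢ/10) = 10^(80.6/10) + 10^(85.3/10) + 10^(90.0/10) + 10^(74.9/10) = 1.485e+09.
Combined level = 10 log₁₀(1.485e+09) = 91.7 dB.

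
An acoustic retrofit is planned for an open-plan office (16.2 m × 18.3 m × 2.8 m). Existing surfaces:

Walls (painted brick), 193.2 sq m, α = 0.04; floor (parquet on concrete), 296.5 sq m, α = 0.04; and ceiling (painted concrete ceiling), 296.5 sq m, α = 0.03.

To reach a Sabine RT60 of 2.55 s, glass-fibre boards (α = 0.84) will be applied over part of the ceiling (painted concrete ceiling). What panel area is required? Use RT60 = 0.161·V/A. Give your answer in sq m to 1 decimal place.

29.5

A₁ = Σ Sᵢαᵢ = 193.2*0.04 + 296.5*0.04 + 296.5*0.03 = 28.483 sabins.
Required A₂ = 0.161·830.088/2.55 = 52.409 sabins.
ΔA needed = 52.409 − 28.483 = 23.926 sabins.
Net gain per sq m: Δα = 0.84 − 0.03 = 0.81.
Area = ΔA/Δα = 23.926/0.81 = 29.5 sq m.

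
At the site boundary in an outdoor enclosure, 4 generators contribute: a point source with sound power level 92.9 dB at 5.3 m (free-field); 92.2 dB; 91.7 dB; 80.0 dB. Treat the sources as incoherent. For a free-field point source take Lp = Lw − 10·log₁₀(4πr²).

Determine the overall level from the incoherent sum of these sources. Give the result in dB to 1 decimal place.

95.1 dB

Source at 5.3 m: Lp = 92.9 − 10·log₁₀(4π·5.3²) = 92.9 − 10·log₁₀(352.989) = 67.4 dB.
Converting to relative power and adding: 10^(67.4/10) + 10^(92.2/10) + 10^(91.7/10) + 10^(80.0/10) = 3.244e+09.
Back to dB: 10·log₁₀ Σ = 95.1 dB.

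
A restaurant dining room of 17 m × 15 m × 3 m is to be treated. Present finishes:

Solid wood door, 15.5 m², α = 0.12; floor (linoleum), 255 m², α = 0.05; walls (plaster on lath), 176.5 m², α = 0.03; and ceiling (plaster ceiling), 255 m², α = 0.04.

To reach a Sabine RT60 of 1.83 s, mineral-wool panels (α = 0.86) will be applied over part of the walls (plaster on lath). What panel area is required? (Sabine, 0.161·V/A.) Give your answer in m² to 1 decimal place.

44.8

Summing Sᵢαᵢ: 1.860 + 12.750 + 5.295 + 10.200 → A₁ = 30.105 sabins.
V = 765 m³. Target absorption A₂ = 0.161 × 765 / 1.83 = 67.303 sabins.
Absorption to add: 67.303 − 30.105 = 37.198 sabins.
Net gain per m²: Δα = 0.86 − 0.03 = 0.83.
Panel area = 37.198 / 0.83 = 44.8 m².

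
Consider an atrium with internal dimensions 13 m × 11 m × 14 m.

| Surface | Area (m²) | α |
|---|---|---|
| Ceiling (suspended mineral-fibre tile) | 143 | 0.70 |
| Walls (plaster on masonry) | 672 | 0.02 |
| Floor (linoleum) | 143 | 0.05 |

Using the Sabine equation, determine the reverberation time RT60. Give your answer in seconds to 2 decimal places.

2.67 s

Summing Sᵢαᵢ: 100.100 + 13.440 + 7.150 → A = 120.690 sabins.
Room volume: 2002 m³.
RT60 = 0.161 · V / A = 0.161 × 2002 / 120.690 = 2.67 s.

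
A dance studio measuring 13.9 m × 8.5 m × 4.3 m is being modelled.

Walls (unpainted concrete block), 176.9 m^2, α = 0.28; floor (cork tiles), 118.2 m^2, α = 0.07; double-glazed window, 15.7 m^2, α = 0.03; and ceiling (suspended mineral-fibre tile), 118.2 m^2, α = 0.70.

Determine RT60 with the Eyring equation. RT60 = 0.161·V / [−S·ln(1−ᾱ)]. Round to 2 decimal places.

0.48 sec

S = Σ Sᵢ = 429.0 m^2.
Absorption A = 176.9·0.28 + 118.2·0.07 + 15.7·0.03 + 118.2·0.70 = 141.017 sabins.
Mean coefficient ᾱ = A/S = 0.3287.
−S·ln(1−ᾱ) = −429.0 × ln(1 − 0.3287) = 170.973.
V = 13.9 × 8.5 × 4.3 = 508.045 m³.
T = 0.161·V/[−S·ln(1−ᾱ)] = 0.161·508.045/170.973 = 0.48 s.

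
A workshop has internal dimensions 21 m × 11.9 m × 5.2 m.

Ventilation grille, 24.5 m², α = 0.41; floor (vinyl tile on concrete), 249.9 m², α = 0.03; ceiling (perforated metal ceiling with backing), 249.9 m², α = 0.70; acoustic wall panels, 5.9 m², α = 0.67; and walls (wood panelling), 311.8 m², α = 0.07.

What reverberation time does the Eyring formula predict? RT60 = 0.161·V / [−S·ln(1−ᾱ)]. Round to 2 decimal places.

0.83 s

S = Σ Sᵢ = 842.0 m².
Σ(Sᵢαᵢ) = 24.5×0.41 + 249.9×0.03 + 249.9×0.70 + 5.9×0.67 + 311.8×0.07 = 218.251.
Mean coefficient ᾱ = A/S = 0.2592.
Eyring denominator: −S ln(1−ᾱ) = 252.621.
V = 21 × 11.9 × 5.2 = 1299.48 m³.
T = 0.161·V/[−S·ln(1−ᾱ)] = 0.161·1299.48/252.621 = 0.83 s.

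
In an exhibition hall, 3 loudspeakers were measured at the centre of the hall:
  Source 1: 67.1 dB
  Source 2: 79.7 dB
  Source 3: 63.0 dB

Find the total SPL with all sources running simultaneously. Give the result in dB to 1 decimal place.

Sum in the linear (power) domain: Σ 10^(Lᵢ/10) = 10^(67.1/10) + 10^(79.7/10) + 10^(63.0/10) = 1.004e+08.
Combined level = 10 log₁₀(1.004e+08) = 80.0 dB.

80.0 dB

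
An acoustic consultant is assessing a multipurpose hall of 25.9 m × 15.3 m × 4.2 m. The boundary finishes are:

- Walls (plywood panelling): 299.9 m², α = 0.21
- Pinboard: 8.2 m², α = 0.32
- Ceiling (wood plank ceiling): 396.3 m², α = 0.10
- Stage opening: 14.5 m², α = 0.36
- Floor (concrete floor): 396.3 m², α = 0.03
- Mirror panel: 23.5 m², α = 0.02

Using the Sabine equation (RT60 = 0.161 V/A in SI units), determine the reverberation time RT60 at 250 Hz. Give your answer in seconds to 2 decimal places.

Summing Sᵢαᵢ: 62.979 + 2.624 + 39.630 + 5.220 + 11.889 + 0.470 → A = 122.812 sabins.
Volume V = 25.9 × 15.3 × 4.2 = 1664.334 m³.
T = 0.161 V/A = 0.161·1664.334/122.812 = 2.18 s.

2.18 s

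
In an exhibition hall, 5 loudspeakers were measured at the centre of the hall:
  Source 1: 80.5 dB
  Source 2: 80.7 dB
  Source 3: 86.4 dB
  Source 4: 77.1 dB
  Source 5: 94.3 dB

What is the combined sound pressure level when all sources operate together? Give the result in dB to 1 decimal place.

Sum in the linear (power) domain: Σ 10^(Lᵢ/10) = 10^(80.5/10) + 10^(80.7/10) + 10^(86.4/10) + 10^(77.1/10) + 10^(94.3/10) = 3.409e+09.
L_total = 10·log₁₀(3.409e+09) = 95.3 dB.

95.3 dB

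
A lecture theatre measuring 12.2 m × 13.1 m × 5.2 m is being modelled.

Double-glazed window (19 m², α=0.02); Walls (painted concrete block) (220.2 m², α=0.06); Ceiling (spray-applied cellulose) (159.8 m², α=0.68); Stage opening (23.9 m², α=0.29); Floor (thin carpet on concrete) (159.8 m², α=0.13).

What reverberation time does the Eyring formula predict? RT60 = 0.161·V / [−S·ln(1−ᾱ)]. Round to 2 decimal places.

0.77 seconds

S = Σ Sᵢ = 582.7 m².
Absorption A = 19·0.02 + 220.2·0.06 + 159.8·0.68 + 23.9·0.29 + 159.8·0.13 = 149.961 sabins.
ᾱ = 149.961 / 582.7 = 0.2574.
−S·ln(1−ᾱ) = −582.7 × ln(1 − 0.2574) = 173.410.
V = 12.2 × 13.1 × 5.2 = 831.064 m³.
T = 0.161·V/[−S·ln(1−ᾱ)] = 0.161·831.064/173.410 = 0.77 s.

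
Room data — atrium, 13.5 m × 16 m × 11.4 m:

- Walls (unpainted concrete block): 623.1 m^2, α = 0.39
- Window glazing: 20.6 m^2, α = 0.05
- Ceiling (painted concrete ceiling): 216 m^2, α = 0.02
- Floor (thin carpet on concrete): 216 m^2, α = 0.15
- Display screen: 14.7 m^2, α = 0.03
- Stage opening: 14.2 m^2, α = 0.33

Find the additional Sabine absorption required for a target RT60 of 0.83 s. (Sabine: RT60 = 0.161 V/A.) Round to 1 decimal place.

Summing Sᵢαᵢ: 243.009 + 1.030 + 4.320 + 32.400 + 0.441 + 4.686 → A₁ = 285.886 sabins.
For T = 0.83 s, need A₂ = 0.161·V/T = 0.161·2462.4/0.83 = 477.646 sabins.
Shortfall: 477.646 − 285.886 = 191.8 sabins.

191.8 sabins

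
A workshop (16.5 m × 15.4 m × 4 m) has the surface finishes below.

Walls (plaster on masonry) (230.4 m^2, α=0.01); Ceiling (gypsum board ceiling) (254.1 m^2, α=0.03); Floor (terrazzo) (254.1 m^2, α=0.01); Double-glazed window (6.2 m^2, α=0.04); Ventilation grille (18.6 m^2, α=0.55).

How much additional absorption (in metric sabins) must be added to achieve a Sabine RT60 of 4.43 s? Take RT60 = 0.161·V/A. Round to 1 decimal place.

14.0 sabins

Summing Sᵢαᵢ: 2.304 + 7.623 + 2.541 + 0.248 + 10.230 → A₁ = 22.946 sabins.
V = 1016.4 m³. Required absorption A₂ = 0.161 × 1016.4 / 4.43 = 36.939 sabins.
Shortfall: 36.939 − 22.946 = 14.0 sabins.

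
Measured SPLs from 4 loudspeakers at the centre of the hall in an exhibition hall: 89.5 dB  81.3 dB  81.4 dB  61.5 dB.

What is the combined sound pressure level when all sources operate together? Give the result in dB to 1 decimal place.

90.7 dB

Sum in the linear (power) domain: Σ 10^(Lᵢ/10) = 10^(89.5/10) + 10^(81.3/10) + 10^(81.4/10) + 10^(61.5/10) = 1.166e+09.
Back to dB: 10·log₁₀ Σ = 90.7 dB.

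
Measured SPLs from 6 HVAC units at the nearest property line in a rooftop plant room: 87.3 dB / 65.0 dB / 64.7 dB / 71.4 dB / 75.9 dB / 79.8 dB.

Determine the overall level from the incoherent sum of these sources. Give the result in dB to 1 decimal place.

Sum in the linear (power) domain: Σ 10^(Lᵢ/10) = 10^(87.3/10) + 10^(65.0/10) + 10^(64.7/10) + 10^(71.4/10) + 10^(75.9/10) + 10^(79.8/10) = 6.914e+08.
Combined level = 10 log₁₀(6.914e+08) = 88.4 dB.

88.4 dB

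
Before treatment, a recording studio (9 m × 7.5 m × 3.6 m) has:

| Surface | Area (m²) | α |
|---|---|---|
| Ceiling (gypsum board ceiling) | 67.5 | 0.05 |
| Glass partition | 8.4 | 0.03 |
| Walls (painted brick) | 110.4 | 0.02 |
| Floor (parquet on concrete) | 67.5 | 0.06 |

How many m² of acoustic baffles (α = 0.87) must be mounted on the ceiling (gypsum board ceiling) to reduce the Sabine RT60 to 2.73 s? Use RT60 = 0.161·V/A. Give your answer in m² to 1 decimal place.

5.4

Total absorption A₁ = 67.5·0.05 + 8.4·0.03 + 110.4·0.02 + 67.5·0.06
  = 3.375 + 0.252 + 2.208 + 4.050 = 9.885 m² sabins.
V = 243 m³. Target absorption A₂ = 0.161 × 243 / 2.73 = 14.331 sabins.
Absorption to add: 14.331 − 9.885 = 4.446 sabins.
Net gain per m²: Δα = 0.87 − 0.05 = 0.82.
Panel area = 4.446 / 0.82 = 5.4 m².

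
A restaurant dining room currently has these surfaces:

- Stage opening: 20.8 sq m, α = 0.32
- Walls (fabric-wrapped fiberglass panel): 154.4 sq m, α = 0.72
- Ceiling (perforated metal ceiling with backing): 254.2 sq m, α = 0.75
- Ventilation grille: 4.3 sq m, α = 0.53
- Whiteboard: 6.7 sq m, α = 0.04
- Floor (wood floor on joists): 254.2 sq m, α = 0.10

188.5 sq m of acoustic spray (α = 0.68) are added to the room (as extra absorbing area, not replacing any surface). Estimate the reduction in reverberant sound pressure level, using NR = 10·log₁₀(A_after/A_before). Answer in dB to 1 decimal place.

1.4 dB

Equivalent absorption area: A_before = 20.8×0.32 + 154.4×0.72 + 254.2×0.75 + 4.3×0.53 + 6.7×0.04 + 254.2×0.10 = 336.441 sq m.
Added absorption = 188.5 × 0.68 = 128.180 sabins.
New total A_after = 464.621 sabins.
Reduction = 10 log₁₀(A_after/A_before) = 10 log₁₀(1.3810) = 1.4 dB.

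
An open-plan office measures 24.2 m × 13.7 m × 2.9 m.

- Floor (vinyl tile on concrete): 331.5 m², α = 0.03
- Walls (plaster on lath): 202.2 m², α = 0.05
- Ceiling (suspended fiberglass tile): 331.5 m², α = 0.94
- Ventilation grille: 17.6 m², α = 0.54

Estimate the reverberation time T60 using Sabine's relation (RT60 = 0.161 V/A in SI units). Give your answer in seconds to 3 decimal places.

0.454 sec

A = Σ Sᵢαᵢ = 331.5·0.03 + 202.2·0.05 + 331.5·0.94 + 17.6·0.54 = 341.169 sabins.
Volume V = 24.2 × 13.7 × 2.9 = 961.466 m³.
T = 0.161 V/A = 0.161·961.466/341.169 = 0.454 s.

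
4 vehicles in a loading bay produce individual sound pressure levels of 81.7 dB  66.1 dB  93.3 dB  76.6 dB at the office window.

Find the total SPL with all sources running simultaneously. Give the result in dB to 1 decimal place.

Converting to relative power and adding: 10^(81.7/10) + 10^(66.1/10) + 10^(93.3/10) + 10^(76.6/10) = 2.336e+09.
Back to dB: 10·log₁₀ Σ = 93.7 dB.

93.7 dB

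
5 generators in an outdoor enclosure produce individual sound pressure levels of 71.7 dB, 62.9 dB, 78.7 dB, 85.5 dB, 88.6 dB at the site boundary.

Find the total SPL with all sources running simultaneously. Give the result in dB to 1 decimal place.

90.7 dB

Converting to relative power and adding: 10^(71.7/10) + 10^(62.9/10) + 10^(78.7/10) + 10^(85.5/10) + 10^(88.6/10) = 1.17e+09.
Combined level = 10 log₁₀(1.17e+09) = 90.7 dB.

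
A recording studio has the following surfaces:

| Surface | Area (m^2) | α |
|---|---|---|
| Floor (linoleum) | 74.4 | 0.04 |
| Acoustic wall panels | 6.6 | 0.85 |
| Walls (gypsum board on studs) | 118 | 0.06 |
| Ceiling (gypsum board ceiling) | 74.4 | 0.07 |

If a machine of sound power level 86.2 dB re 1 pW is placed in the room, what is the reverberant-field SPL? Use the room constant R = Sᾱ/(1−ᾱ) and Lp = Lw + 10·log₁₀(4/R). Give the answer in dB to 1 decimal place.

78.7 dB

A = 20.874 sabins; S = 273.4 m^2.
ᾱ = 0.0763, so room constant R = A/(1−ᾱ) = 22.598 m^2.
Lp = 86.2 + 10·log₁₀(4/22.598) = 86.2 + (-7.52) = 78.7 dB.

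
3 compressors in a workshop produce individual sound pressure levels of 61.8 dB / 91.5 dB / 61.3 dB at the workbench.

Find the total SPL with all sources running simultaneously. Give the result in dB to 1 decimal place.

Σ 10^(Lᵢ/10) = 1.415e+09.
Combined level = 10 log₁₀(1.415e+09) = 91.5 dB.

91.5 dB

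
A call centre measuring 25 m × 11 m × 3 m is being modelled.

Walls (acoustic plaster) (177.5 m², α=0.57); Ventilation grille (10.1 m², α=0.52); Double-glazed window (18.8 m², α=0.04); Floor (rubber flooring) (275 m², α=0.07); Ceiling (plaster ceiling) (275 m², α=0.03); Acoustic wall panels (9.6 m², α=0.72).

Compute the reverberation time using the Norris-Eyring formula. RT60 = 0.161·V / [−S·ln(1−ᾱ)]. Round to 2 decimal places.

S = Σ Sᵢ = 766.0 m².
Absorption A = 177.5×0.57 + 10.1×0.52 + 18.8×0.04 + 275×0.07 + 275×0.03 + 9.6×0.72 = 141.591 sabins.
ᾱ = 141.591 / 766.0 = 0.1848.
−S·ln(1−ᾱ) = −766.0 × ln(1 − 0.1848) = 156.510.
V = 25 × 11 × 3 = 825 m³.
RT60 = 0.161 × 825 / 156.510 = 0.85 s.

0.85 sec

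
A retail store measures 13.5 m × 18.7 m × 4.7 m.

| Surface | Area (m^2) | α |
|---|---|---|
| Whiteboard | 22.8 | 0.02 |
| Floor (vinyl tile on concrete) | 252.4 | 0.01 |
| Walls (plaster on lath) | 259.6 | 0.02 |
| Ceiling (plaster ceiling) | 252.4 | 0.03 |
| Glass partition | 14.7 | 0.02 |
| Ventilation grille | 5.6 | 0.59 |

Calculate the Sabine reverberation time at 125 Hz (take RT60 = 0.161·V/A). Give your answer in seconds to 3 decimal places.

A = Σ Sᵢαᵢ = 22.8×0.02 + 252.4×0.01 + 259.6×0.02 + 252.4×0.03 + 14.7×0.02 + 5.6×0.59 = 19.342 sabins.
Room volume: 1186.515 m³.
T = 0.161 V/A = 0.161·1186.515/19.342 = 9.876 s.

9.876 s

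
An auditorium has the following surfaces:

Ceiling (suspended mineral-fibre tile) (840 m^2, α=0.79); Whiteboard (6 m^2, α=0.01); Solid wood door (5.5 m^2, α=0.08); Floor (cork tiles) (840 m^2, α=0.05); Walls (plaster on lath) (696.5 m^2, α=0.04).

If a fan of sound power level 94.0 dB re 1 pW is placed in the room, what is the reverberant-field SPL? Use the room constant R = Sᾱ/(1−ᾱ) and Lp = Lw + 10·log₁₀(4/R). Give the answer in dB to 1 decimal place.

69.8 dB

Σ(Sᵢαᵢ) = 840·0.79 + 6·0.01 + 5.5·0.08 + 840·0.05 + 696.5·0.04 = 733.960; total area S = 2388.0 m^2.
ᾱ = 0.3074, so room constant R = A/(1−ᾱ) = 1059.717 m^2.
Lp = 94.0 + 10·log₁₀(4/1059.717) = 94.0 + (-24.23) = 69.8 dB.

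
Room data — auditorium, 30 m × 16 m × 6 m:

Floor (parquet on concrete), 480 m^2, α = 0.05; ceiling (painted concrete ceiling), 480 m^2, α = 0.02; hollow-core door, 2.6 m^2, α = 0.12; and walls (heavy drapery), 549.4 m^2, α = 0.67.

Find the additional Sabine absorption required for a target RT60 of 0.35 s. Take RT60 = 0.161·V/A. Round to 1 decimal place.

922.8 sabins

Equivalent absorption area: A₁ = 480*0.05 + 480*0.02 + 2.6*0.12 + 549.4*0.67 = 402.010 m^2.
For T = 0.35 s, need A₂ = 0.161·V/T = 0.161·2880/0.35 = 1324.800 sabins.
Shortfall: 1324.800 − 402.010 = 922.8 sabins.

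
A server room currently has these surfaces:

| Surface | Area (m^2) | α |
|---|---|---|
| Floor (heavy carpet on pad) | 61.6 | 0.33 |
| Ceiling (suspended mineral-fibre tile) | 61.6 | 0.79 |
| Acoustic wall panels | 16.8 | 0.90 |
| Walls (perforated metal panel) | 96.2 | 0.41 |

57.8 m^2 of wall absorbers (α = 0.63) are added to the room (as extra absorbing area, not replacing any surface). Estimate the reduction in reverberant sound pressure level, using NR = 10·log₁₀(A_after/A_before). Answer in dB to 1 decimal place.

1.1 dB

Summing Sᵢαᵢ: 20.328 + 48.664 + 15.120 + 39.442 → A_before = 123.554 sabins.
Treatment contributes 57.8·0.63 = 36.414 sabins.
A_after = 123.554 + 36.414 = 159.968 sabins.
Reduction = 10 log₁₀(A_after/A_before) = 10 log₁₀(1.2947) = 1.1 dB.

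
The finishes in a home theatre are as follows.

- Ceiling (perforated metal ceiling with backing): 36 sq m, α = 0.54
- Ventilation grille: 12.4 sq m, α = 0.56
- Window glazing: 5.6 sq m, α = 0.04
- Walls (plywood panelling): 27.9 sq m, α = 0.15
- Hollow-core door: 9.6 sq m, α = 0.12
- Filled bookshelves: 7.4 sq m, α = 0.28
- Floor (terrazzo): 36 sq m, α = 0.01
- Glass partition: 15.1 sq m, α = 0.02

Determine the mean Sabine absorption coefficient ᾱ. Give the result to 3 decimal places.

0.231

Total surface area S = 150.0 sq m.
A = 36*0.54 + 12.4*0.56 + 5.6*0.04 + 27.9*0.15 + 9.6*0.12 + 7.4*0.28 + 36*0.01 + 15.1*0.02 = 34.679 sabins.
ᾱ = 34.679 / 150.0 = 0.231.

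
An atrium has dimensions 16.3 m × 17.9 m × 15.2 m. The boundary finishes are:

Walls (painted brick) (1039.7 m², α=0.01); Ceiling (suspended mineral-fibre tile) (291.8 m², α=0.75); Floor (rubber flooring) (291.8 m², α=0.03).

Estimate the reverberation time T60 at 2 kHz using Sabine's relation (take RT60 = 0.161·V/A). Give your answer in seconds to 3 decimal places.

3.000 s

A = Σ Sᵢαᵢ = 1039.7·0.01 + 291.8·0.75 + 291.8·0.03 = 238.001 sabins.
V = 16.3·17.9·15.2 = 4434.904 m³.
RT60 = 0.161 · V / A = 0.161 × 4434.904 / 238.001 = 3.000 s.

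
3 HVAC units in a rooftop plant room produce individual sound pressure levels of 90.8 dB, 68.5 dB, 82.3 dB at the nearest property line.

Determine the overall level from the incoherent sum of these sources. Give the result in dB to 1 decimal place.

Converting to relative power and adding: 10^(90.8/10) + 10^(68.5/10) + 10^(82.3/10) = 1.379e+09.
Combined level = 10 log₁₀(1.379e+09) = 91.4 dB.

91.4 dB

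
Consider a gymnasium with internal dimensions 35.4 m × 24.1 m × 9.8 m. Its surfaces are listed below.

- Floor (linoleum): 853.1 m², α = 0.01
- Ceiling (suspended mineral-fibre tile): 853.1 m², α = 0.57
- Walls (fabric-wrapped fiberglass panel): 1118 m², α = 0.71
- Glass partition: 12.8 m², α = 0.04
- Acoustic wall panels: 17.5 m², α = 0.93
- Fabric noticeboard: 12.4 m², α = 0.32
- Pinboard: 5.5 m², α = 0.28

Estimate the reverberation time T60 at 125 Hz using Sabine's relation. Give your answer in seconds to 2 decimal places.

A = Σ Sᵢαᵢ = 853.1*0.01 + 853.1*0.57 + 1118*0.71 + 12.8*0.04 + 17.5*0.93 + 12.4*0.32 + 5.5*0.28 = 1310.873 sabins.
Room volume: 8360.772 m³.
T = 0.161 V/A = 0.161·8360.772/1310.873 = 1.03 s.

1.03 sec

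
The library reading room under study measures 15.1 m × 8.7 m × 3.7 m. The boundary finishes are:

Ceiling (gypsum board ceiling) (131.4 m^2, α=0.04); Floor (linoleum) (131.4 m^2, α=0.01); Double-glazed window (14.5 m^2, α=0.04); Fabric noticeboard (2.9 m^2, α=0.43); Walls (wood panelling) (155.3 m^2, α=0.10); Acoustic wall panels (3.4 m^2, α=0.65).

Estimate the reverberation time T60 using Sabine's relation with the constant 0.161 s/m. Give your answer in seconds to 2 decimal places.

2.99 sec

Total absorption A = 131.4·0.04 + 131.4·0.01 + 14.5·0.04 + 2.9·0.43 + 155.3·0.10 + 3.4·0.65
  = 5.256 + 1.314 + 0.580 + 1.247 + 15.530 + 2.210 = 26.137 m^2 sabins.
Volume V = 15.1 × 8.7 × 3.7 = 486.069 m³.
T = 0.161 V/A = 0.161·486.069/26.137 = 2.99 s.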